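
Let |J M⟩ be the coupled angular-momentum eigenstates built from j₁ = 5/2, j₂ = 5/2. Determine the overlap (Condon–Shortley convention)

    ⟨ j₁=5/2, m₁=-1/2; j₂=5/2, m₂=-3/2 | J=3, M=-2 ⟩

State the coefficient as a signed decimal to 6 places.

-0.288675

j₁+j₂−J=2  J+j₁−j₂=3  J−j₁+j₂=3  j₁+j₂+J+1=9
(j₁±m₁, j₂±m₂, J±M) = (2,3,1,4,1,5)
P² = 48
sum k=0..1:
  [0] +1/24 = 1/24
  [1] −1/12 = -1/12
S = -1/24
C² = P²·S² = 1/12 ; C = -0.288675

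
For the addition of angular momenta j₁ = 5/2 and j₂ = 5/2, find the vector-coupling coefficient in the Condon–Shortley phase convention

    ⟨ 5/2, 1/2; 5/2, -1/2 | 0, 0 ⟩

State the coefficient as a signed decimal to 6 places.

+√(1/6) = +0.408248

triangle: 5!×0!×0!/6! = 120/720
(j±m)!: 3!×2!×2!×3!×0!×0! = 144
prefactor² = (2J+1)×Δ×N² = 24
  k=2: +1/(2!×3!×0!×0!×0!×0!) = 1/12
Σ = 1/12  ⇒  CG² = 24×1/12² = 1/6
CG = +√(1/6) = +0.408248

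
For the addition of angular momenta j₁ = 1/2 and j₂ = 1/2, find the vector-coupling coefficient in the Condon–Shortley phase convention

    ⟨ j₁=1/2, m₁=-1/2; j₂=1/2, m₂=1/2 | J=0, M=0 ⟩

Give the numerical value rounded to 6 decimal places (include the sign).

j₁+j₂−J=1  J+j₁−j₂=0  J−j₁+j₂=0  j₁+j₂+J+1=2
(j₁±m₁, j₂±m₂, J±M) = (0,1,1,0,0,0)
P² = 1/2
sum k=1..1:
  [1] −1/1 = -1
S = -1
C² = P²·S² = 1/2 ; C = -0.707107

-0.707107  (= −√(1/2))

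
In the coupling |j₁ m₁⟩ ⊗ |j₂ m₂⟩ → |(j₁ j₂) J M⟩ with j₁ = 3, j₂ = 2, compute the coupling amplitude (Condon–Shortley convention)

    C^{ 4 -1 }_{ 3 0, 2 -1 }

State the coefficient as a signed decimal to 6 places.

√[9·1!5!3!/10! · 3!3!1!3!3!5!] = √(1944/7)
  +(−1)^0/∏(0,1,3,1,2,2)! = 1/24  (running 1/24)
  +(−1)^1/∏(1,0,2,0,3,3)! = -1/72  (running 1/36)
⟨..|..⟩ = √(1944/7)·(1/36) = +0.462910

+√(3/14) ≈ +0.462910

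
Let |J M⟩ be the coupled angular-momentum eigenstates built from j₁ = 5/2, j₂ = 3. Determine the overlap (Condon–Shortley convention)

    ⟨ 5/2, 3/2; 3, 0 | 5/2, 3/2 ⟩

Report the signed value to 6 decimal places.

−√(7/30) = -0.483046

triangle: 3!×2!×3!/9! = 72/362880
(j±m)!: 4!×1!×3!×3!×4!×1! = 20736
prefactor² = (2J+1)×Δ×N² = 864/35
  k=0: +1/(0!×3!×1!×3!×1!×0!) = 1/36
  k=1: −1/(1!×2!×0!×2!×2!×1!) = -1/8
Σ = -7/72  ⇒  CG² = 864/35×(-7/72)² = 7/30
CG = −√(7/30) = -0.483046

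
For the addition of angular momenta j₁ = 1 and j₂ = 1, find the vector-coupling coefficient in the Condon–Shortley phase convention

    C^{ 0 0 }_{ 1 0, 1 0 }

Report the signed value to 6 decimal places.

−√(1/3) ≈ -0.577350

√[1·2!0!0!/3! · 1!1!1!1!0!0!] = √(1/3)
  +(−1)^1/∏(1,1,0,0,0,0)! = -1  (running -1)
⟨..|..⟩ = √(1/3)·(-1) = -0.577350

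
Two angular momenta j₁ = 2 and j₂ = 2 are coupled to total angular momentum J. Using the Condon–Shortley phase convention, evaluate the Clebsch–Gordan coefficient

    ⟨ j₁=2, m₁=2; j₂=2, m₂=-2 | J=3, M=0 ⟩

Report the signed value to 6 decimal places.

+√(1/10) ≈ +0.316228

j₁+j₂−J=1  J+j₁−j₂=3  J−j₁+j₂=3  j₁+j₂+J+1=8
(j₁±m₁, j₂±m₂, J±M) = (4,0,0,4,3,3)
P² = 648/5
sum k=0..0:
  [0] +1/36 = 1/36
S = 1/36
C² = P²·S² = 1/10 ; C = +0.316228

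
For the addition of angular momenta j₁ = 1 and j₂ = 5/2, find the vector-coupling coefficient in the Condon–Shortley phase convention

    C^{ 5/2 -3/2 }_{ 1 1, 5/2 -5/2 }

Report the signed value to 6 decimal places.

+√(2/7) ≈ +0.534522

√[6·1!1!4!/7! · 2!0!0!5!1!4!] = √(1152/7)
  +(−1)^0/∏(0,1,0,0,1,4)! = 1/24  (running 1/24)
⟨..|..⟩ = √(1152/7)·(1/24) = +0.534522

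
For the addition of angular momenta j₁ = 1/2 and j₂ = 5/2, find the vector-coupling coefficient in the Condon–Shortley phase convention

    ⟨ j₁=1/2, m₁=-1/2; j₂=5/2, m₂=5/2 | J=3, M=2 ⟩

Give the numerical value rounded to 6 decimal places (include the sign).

triangle: 0!*1!*5!/7! = 120/5040
(j±m)!: 0!*1!*5!*0!*5!*1! = 14400
prefactor² = (2J+1)*Δ*N² = 2400
  k=0: +1/(0!*0!*1!*5!*0!*0!) = 1/120
Σ = 1/120  ⇒  CG² = 2400*1/120² = 1/6
CG = +√(1/6) = +0.408248

+√(1/6) = +0.408248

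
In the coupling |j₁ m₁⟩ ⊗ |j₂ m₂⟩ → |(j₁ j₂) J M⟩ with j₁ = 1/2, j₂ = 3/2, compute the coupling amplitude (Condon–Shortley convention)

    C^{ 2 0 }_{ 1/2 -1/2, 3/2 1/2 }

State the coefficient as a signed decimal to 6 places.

+0.707107

√[5·0!1!3!/5! · 0!1!2!1!2!2!] = √(2)
  +(−1)^0/∏(0,0,1,2,0,1)! = 1/2  (running 1/2)
⟨..|..⟩ = √(2)·(1/2) = +0.707107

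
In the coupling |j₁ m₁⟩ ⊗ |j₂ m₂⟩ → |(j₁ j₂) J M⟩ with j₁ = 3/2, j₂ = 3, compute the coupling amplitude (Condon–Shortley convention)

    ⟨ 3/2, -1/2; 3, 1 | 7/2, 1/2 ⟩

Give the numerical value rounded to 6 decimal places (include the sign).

triangle: 1!·2!·5!/9! = 240/362880
(j±m)!: 1!·2!·4!·2!·4!·3! = 13824
prefactor² = (2J+1)·Δ·N² = 512/7
  k=0: +1/(0!·1!·2!·4!·0!·1!) = 1/48
  k=1: −1/(1!·0!·1!·3!·1!·2!) = -1/12
Σ = -1/16  ⇒  CG² = 512/7·(-1/16)² = 2/7
CG = −√(2/7) = -0.534522

−√(2/7) ≈ -0.534522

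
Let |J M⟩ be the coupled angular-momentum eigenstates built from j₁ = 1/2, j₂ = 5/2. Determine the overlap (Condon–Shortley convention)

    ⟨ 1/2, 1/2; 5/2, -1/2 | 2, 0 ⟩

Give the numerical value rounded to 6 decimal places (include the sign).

+0.707107

triangle: 1!*0!*4!/6! = 24/720
(j±m)!: 1!*0!*2!*3!*2!*2! = 48
prefactor² = (2J+1)*Δ*N² = 8
  k=0: +1/(0!*1!*0!*2!*0!*2!) = 1/4
Σ = 1/4  ⇒  CG² = 8*1/4² = 1/2
CG = +√(1/2) = +0.707107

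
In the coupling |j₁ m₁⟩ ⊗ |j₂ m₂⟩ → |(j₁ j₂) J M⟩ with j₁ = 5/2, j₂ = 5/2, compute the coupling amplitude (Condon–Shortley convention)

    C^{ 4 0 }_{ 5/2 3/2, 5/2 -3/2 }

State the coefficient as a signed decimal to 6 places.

triangle: 1!×4!×4!/10! = 576/3628800
(j±m)!: 4!×1!×1!×4!×4!×4! = 331776
prefactor² = (2J+1)×Δ×N² = 82944/175
  k=0: +1/(0!×1!×1!×1!×3!×3!) = 1/36
  k=1: −1/(1!×0!×0!×0!×4!×4!) = -1/576
Σ = 5/192  ⇒  CG² = 82944/175×5/192² = 9/28
CG = +√(9/28) = +0.566947

+√(9/28) = +0.566947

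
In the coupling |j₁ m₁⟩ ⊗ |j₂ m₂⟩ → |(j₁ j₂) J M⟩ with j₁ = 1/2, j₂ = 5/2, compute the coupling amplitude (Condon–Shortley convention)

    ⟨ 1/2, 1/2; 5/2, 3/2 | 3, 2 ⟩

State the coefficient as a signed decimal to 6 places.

+√(5/6) = +0.912871

√[7·0!1!5!/7! · 1!0!4!1!5!1!] = √(480)
  +(−1)^0/∏(0,0,0,4,1,1)! = 1/24  (running 1/24)
⟨..|..⟩ = √(480)·(1/24) = +0.912871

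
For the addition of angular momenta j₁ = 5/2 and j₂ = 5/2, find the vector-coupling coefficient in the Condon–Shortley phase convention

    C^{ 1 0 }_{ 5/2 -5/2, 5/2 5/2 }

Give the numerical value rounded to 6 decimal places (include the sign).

j₁+j₂−J=4  J+j₁−j₂=1  J−j₁+j₂=1  j₁+j₂+J+1=7
(j₁±m₁, j₂±m₂, J±M) = (0,5,5,0,1,1)
P² = 1440/7
sum k=4..4:
  [4] +1/24 = 1/24
S = 1/24
C² = P²·S² = 5/14 ; C = +0.597614

+0.597614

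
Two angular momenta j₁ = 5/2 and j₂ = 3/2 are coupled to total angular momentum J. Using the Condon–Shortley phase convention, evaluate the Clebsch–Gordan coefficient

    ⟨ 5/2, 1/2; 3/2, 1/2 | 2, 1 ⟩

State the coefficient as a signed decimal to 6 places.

-0.545545

triangle: 2!×3!×1!/7! = 12/5040
(j±m)!: 3!×2!×2!×1!×3!×1! = 144
prefactor² = (2J+1)×Δ×N² = 12/7
  k=1: −1/(1!×1!×1!×1!×2!×0!) = -1/2
  k=2: +1/(2!×0!×0!×0!×3!×1!) = 1/12
Σ = -5/12  ⇒  CG² = 12/7×(-5/12)² = 25/84
CG = −√(25/84) = -0.545545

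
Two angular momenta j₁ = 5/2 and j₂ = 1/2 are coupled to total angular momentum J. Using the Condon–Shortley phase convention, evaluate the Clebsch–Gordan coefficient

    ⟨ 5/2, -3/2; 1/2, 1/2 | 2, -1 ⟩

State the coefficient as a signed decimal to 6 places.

−√(2/3) ≈ -0.816497

triangle: 1!*4!*0!/6! = 24/720
(j±m)!: 1!*4!*1!*0!*1!*3! = 144
prefactor² = (2J+1)*Δ*N² = 24
  k=1: −1/(1!*0!*3!*0!*1!*0!) = -1/6
Σ = -1/6  ⇒  CG² = 24*(-1/6)² = 2/3
CG = −√(2/3) = -0.816497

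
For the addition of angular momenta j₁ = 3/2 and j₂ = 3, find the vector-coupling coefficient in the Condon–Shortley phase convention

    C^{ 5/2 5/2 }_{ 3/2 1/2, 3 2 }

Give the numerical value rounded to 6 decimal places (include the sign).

triangle: 2!·1!·4!/8! = 48/40320
(j±m)!: 2!·1!·5!·1!·5!·0! = 28800
prefactor² = (2J+1)·Δ·N² = 1440/7
  k=1: −1/(1!·1!·0!·4!·1!·0!) = -1/24
Σ = -1/24  ⇒  CG² = 1440/7·(-1/24)² = 5/14
CG = −√(5/14) = -0.597614

-0.597614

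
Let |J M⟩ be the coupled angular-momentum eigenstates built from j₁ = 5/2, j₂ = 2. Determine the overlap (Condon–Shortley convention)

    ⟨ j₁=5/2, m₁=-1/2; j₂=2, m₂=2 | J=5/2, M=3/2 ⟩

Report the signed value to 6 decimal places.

+√(27/70) ≈ +0.621059

√[6·2!3!2!/8! · 2!3!4!0!4!1!] = √(864/35)
  +(−1)^2/∏(2,0,1,2,2,0)! = 1/8  (running 1/8)
⟨..|..⟩ = √(864/35)·(1/8) = +0.621059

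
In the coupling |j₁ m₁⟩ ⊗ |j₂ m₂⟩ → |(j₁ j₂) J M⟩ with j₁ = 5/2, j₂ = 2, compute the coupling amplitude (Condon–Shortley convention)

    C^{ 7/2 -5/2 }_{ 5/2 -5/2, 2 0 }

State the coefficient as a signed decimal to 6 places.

−√(10/21) = -0.690066

triangle: 1!·4!·3!/9! = 144/362880
(j±m)!: 0!·5!·2!·2!·1!·6! = 345600
prefactor² = (2J+1)·Δ·N² = 7680/7
  k=1: −1/(1!·0!·4!·1!·0!·2!) = -1/48
Σ = -1/48  ⇒  CG² = 7680/7·(-1/48)² = 10/21
CG = −√(10/21) = -0.690066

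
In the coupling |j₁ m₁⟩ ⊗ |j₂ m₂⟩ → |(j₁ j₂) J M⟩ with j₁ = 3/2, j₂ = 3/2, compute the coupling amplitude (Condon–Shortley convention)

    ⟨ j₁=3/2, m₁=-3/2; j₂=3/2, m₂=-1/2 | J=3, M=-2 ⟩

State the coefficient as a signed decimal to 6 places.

+0.707107

√[7·0!3!3!/7! · 0!3!1!2!1!5!] = √(72)
  +(−1)^0/∏(0,0,3,1,0,2)! = 1/12  (running 1/12)
⟨..|..⟩ = √(72)·(1/12) = +0.707107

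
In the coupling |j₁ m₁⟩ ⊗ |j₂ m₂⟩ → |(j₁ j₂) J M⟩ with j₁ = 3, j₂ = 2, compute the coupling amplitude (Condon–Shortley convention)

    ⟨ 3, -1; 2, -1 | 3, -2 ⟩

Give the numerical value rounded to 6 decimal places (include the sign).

j₁+j₂−J=2  J+j₁−j₂=4  J−j₁+j₂=2  j₁+j₂+J+1=9
(j₁±m₁, j₂±m₂, J±M) = (2,4,1,3,1,5)
P² = 64
sum k=0..1:
  [0] +1/48 = 1/48
  [1] −1/12 = -1/12
S = -1/16
C² = P²·S² = 1/4 ; C = -0.500000

-0.500000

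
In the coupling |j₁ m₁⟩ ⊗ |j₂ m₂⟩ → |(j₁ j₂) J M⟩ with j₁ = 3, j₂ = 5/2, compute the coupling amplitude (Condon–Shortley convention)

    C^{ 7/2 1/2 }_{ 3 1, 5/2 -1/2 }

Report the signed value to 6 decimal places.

triangle: 2!*4!*3!/10! = 288/3628800
(j±m)!: 4!*2!*2!*3!*4!*3! = 82944
prefactor² = (2J+1)*Δ*N² = 9216/175
  k=0: +1/(0!*2!*2!*2!*2!*1!) = 1/16
  k=1: −1/(1!*1!*1!*1!*3!*2!) = -1/12
  k=2: +1/(2!*0!*0!*0!*4!*3!) = 1/288
Σ = -5/288  ⇒  CG² = 9216/175*(-5/288)² = 1/63
CG = −√(1/63) = -0.125988

-0.125988  (= −√(1/63))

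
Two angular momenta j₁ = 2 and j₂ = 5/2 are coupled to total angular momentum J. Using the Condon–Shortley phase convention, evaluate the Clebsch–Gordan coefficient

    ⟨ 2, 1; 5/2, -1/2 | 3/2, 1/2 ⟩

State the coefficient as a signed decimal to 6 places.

j₁+j₂−J=3  J+j₁−j₂=1  J−j₁+j₂=2  j₁+j₂+J+1=7
(j₁±m₁, j₂±m₂, J±M) = (3,1,2,3,2,1)
P² = 48/35
sum k=0..1:
  [0] +1/12 = 1/12
  [1] −1/2 = -1/2
S = -5/12
C² = P²·S² = 5/21 ; C = -0.487950

-0.487950  (= −√(5/21))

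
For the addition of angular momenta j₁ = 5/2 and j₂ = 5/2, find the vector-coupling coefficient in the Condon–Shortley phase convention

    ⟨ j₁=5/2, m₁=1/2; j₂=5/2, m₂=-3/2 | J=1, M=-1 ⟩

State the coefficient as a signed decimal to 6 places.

−√(8/35) ≈ -0.478091

j₁+j₂−J=4  J+j₁−j₂=1  J−j₁+j₂=1  j₁+j₂+J+1=7
(j₁±m₁, j₂±m₂, J±M) = (3,2,1,4,0,2)
P² = 288/35
sum k=1..1:
  [1] −1/6 = -1/6
S = -1/6
C² = P²·S² = 8/35 ; C = -0.478091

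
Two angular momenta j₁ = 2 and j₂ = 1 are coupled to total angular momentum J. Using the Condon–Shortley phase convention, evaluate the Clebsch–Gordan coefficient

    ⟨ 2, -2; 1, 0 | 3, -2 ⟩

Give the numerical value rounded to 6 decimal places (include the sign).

√[7·0!4!2!/7! · 0!4!1!1!1!5!] = √(192)
  +(−1)^0/∏(0,0,4,1,0,1)! = 1/24  (running 1/24)
⟨..|..⟩ = √(192)·(1/24) = +0.577350

+0.577350  (= +√(1/3))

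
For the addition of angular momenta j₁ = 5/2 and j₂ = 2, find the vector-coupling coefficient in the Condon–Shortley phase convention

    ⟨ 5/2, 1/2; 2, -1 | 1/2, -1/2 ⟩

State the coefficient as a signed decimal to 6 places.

-0.365148  (= −√(2/15))

√[2·4!1!0!/6! · 3!2!1!3!0!1!] = √(24/5)
  +(−1)^1/∏(1,3,1,0,0,0)! = -1/6  (running -1/6)
⟨..|..⟩ = √(24/5)·(-1/6) = -0.365148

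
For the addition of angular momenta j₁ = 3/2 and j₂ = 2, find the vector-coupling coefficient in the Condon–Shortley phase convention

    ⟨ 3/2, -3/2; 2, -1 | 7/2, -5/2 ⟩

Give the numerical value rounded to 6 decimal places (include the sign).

√[8·0!3!4!/8! · 0!3!1!3!1!6!] = √(5184/7)
  +(−1)^0/∏(0,0,3,1,0,3)! = 1/36  (running 1/36)
⟨..|..⟩ = √(5184/7)·(1/36) = +0.755929

+√(4/7) ≈ +0.755929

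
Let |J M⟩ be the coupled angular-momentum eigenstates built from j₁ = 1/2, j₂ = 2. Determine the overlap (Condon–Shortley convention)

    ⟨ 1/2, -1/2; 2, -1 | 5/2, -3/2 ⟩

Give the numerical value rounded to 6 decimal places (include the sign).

+0.894427

√[6·0!1!4!/6! · 0!1!1!3!1!4!] = √(144/5)
  +(−1)^0/∏(0,0,1,1,0,3)! = 1/6  (running 1/6)
⟨..|..⟩ = √(144/5)·(1/6) = +0.894427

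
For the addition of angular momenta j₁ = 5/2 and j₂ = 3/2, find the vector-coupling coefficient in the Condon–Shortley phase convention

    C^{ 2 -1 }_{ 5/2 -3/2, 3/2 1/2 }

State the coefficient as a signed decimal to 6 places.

+√(1/42) ≈ +0.154303

triangle: 2!×3!×1!/7! = 12/5040
(j±m)!: 1!×4!×2!×1!×1!×3! = 288
prefactor² = (2J+1)×Δ×N² = 24/7
  k=1: −1/(1!×1!×3!×1!×0!×0!) = -1/6
  k=2: +1/(2!×0!×2!×0!×1!×1!) = 1/4
Σ = 1/12  ⇒  CG² = 24/7×1/12² = 1/42
CG = +√(1/42) = +0.154303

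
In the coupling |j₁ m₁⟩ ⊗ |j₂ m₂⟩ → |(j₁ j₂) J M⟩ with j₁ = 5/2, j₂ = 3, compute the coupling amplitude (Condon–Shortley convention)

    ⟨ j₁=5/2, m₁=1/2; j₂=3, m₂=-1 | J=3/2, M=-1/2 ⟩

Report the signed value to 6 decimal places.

j₁+j₂−J=4  J+j₁−j₂=1  J−j₁+j₂=2  j₁+j₂+J+1=8
(j₁±m₁, j₂±m₂, J±M) = (3,2,2,4,1,2)
P² = 192/35
sum k=1..2:
  [1] −1/6 = -1/6
  [2] +1/8 = 1/8
S = -1/24
C² = P²·S² = 1/105 ; C = -0.097590

-0.097590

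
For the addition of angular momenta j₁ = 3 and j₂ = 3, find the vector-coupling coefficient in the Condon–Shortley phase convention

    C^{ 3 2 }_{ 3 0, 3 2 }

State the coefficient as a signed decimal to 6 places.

√[7·3!3!3!/10! · 3!3!5!1!5!1!] = √(216)
  +(−1)^2/∏(2,1,1,3,2,0)! = 1/24  (running 1/24)
  +(−1)^3/∏(3,0,0,2,3,1)! = -1/72  (running 1/36)
⟨..|..⟩ = √(216)·(1/36) = +0.408248

+0.408248  (= +√(1/6))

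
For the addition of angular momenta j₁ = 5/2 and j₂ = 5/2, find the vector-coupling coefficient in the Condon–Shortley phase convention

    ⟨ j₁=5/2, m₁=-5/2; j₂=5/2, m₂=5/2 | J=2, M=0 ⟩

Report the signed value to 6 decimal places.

-0.545545

j₁+j₂−J=3  J+j₁−j₂=2  J−j₁+j₂=2  j₁+j₂+J+1=8
(j₁±m₁, j₂±m₂, J±M) = (0,5,5,0,2,2)
P² = 1200/7
sum k=3..3:
  [3] −1/24 = -1/24
S = -1/24
C² = P²·S² = 25/84 ; C = -0.545545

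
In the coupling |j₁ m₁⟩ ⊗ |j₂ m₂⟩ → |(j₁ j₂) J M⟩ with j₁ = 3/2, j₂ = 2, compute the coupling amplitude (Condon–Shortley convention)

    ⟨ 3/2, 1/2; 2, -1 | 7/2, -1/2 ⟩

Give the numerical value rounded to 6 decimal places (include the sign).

triangle: 0!*3!*4!/8! = 144/40320
(j±m)!: 2!*1!*1!*3!*3!*4! = 1728
prefactor² = (2J+1)*Δ*N² = 1728/35
  k=0: +1/(0!*0!*1!*1!*2!*3!) = 1/12
Σ = 1/12  ⇒  CG² = 1728/35*1/12² = 12/35
CG = +√(12/35) = +0.585540

+√(12/35) ≈ +0.585540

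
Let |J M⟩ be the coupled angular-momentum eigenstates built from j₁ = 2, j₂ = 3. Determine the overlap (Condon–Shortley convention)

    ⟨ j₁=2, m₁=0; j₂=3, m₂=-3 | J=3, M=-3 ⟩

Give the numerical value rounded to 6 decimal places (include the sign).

j₁+j₂−J=2  J+j₁−j₂=2  J−j₁+j₂=4  j₁+j₂+J+1=9
(j₁±m₁, j₂±m₂, J±M) = (2,2,0,6,0,6)
P² = 3840
sum k=0..0:
  [0] +1/96 = 1/96
S = 1/96
C² = P²·S² = 5/12 ; C = +0.645497

+√(5/12) ≈ +0.645497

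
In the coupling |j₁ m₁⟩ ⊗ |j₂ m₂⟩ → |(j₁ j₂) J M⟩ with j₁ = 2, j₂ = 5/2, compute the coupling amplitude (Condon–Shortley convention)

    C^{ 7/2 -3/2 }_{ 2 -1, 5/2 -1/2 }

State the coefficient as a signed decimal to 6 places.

−√(2/21) = -0.308607

√[8·1!3!4!/9! · 1!3!2!3!2!5!] = √(384/7)
  +(−1)^0/∏(0,1,3,2,0,2)! = 1/24  (running 1/24)
  +(−1)^1/∏(1,0,2,1,1,3)! = -1/12  (running -1/24)
⟨..|..⟩ = √(384/7)·(-1/24) = -0.308607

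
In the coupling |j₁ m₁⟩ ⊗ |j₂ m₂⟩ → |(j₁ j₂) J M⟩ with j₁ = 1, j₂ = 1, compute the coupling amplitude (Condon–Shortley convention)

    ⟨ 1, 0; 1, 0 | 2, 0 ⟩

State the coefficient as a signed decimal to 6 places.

+√(2/3) = +0.816497

j₁+j₂−J=0  J+j₁−j₂=2  J−j₁+j₂=2  j₁+j₂+J+1=5
(j₁±m₁, j₂±m₂, J±M) = (1,1,1,1,2,2)
P² = 2/3
sum k=0..0:
  [0] +1/1 = 1
S = 1
C² = P²·S² = 2/3 ; C = +0.816497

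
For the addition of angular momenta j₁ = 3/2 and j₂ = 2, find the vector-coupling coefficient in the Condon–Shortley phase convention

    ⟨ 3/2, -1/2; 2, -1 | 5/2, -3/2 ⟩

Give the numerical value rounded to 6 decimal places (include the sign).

+√(1/35) = +0.169031

√[6·1!2!3!/7! · 1!2!1!3!1!4!] = √(144/35)
  +(−1)^0/∏(0,1,2,1,0,2)! = 1/4  (running 1/4)
  +(−1)^1/∏(1,0,1,0,1,3)! = -1/6  (running 1/12)
⟨..|..⟩ = √(144/35)·(1/12) = +0.169031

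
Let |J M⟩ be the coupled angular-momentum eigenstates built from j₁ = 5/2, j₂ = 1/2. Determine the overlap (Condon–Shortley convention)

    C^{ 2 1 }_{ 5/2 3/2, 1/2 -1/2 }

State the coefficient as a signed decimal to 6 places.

+0.816497

j₁+j₂−J=1  J+j₁−j₂=4  J−j₁+j₂=0  j₁+j₂+J+1=6
(j₁±m₁, j₂±m₂, J±M) = (4,1,0,1,3,1)
P² = 24
sum k=0..0:
  [0] +1/6 = 1/6
S = 1/6
C² = P²·S² = 2/3 ; C = +0.816497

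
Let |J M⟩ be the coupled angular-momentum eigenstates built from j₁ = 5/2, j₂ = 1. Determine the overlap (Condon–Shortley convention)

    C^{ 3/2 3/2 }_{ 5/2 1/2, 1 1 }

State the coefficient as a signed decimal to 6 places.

+√(1/15) = +0.258199

j₁+j₂−J=2  J+j₁−j₂=3  J−j₁+j₂=0  j₁+j₂+J+1=6
(j₁±m₁, j₂±m₂, J±M) = (3,2,2,0,3,0)
P² = 48/5
sum k=2..2:
  [2] +1/12 = 1/12
S = 1/12
C² = P²·S² = 1/15 ; C = +0.258199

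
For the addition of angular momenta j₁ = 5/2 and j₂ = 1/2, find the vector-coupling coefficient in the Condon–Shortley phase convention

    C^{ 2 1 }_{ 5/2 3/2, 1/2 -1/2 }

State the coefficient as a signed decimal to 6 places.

triangle: 1!×4!×0!/6! = 24/720
(j±m)!: 4!×1!×0!×1!×3!×1! = 144
prefactor² = (2J+1)×Δ×N² = 24
  k=0: +1/(0!×1!×1!×0!×3!×0!) = 1/6
Σ = 1/6  ⇒  CG² = 24×1/6² = 2/3
CG = +√(2/3) = +0.816497

+√(2/3) = +0.816497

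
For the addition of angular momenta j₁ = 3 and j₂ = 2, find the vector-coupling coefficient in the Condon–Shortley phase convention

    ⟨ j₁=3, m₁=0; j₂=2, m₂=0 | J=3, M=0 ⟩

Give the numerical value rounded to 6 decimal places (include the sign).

triangle: 2!*4!*2!/9! = 96/362880
(j±m)!: 3!*3!*2!*2!*3!*3! = 5184
prefactor² = (2J+1)*Δ*N² = 48/5
  k=0: +1/(0!*2!*3!*2!*1!*0!) = 1/24
  k=1: −1/(1!*1!*2!*1!*2!*1!) = -1/4
  k=2: +1/(2!*0!*1!*0!*3!*2!) = 1/24
Σ = -1/6  ⇒  CG² = 48/5*(-1/6)² = 4/15
CG = −√(4/15) = -0.516398

−√(4/15) ≈ -0.516398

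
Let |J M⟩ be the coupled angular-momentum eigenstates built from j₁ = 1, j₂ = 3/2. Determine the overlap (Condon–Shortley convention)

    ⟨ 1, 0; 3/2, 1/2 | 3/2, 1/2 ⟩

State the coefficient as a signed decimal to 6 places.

-0.258199

√[4·1!1!2!/5! · 1!1!2!1!2!1!] = √(4/15)
  +(−1)^0/∏(0,1,1,2,0,0)! = 1/2  (running 1/2)
  +(−1)^1/∏(1,0,0,1,1,1)! = -1  (running -1/2)
⟨..|..⟩ = √(4/15)·(-1/2) = -0.258199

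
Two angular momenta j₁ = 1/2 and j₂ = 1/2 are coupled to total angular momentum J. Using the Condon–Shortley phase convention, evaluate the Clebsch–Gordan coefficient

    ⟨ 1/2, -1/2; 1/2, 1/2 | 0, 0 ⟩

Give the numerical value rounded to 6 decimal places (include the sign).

-0.707107

√[1·1!0!0!/2! · 0!1!1!0!0!0!] = √(1/2)
  +(−1)^1/∏(1,0,0,0,0,0)! = -1  (running -1)
⟨..|..⟩ = √(1/2)·(-1) = -0.707107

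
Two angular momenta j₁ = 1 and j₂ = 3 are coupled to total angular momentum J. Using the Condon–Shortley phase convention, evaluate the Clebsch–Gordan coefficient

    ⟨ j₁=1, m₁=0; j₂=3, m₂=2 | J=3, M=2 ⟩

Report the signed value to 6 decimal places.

√[7·1!1!5!/8! · 1!1!5!1!5!1!] = √(300)
  +(−1)^0/∏(0,1,1,5,0,0)! = 1/120  (running 1/120)
  +(−1)^1/∏(1,0,0,4,1,1)! = -1/24  (running -1/30)
⟨..|..⟩ = √(300)·(-1/30) = -0.577350

-0.577350  (= −√(1/3))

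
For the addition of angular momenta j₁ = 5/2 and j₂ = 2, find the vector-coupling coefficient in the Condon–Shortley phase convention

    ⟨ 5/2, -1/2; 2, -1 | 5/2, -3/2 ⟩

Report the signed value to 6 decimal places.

√[6·2!3!2!/8! · 2!3!1!3!1!4!] = √(216/35)
  +(−1)^0/∏(0,2,3,1,0,1)! = 1/12  (running 1/12)
  +(−1)^1/∏(1,1,2,0,1,2)! = -1/4  (running -1/6)
⟨..|..⟩ = √(216/35)·(-1/6) = -0.414039

-0.414039  (= −√(6/35))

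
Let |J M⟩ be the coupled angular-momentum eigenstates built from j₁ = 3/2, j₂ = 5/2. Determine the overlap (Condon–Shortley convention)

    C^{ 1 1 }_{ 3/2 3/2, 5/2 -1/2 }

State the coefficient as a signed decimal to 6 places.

+0.223607  (= +√(1/20))

j₁+j₂−J=3  J+j₁−j₂=0  J−j₁+j₂=2  j₁+j₂+J+1=6
(j₁±m₁, j₂±m₂, J±M) = (3,0,2,3,2,0)
P² = 36/5
sum k=0..0:
  [0] +1/12 = 1/12
S = 1/12
C² = P²·S² = 1/20 ; C = +0.223607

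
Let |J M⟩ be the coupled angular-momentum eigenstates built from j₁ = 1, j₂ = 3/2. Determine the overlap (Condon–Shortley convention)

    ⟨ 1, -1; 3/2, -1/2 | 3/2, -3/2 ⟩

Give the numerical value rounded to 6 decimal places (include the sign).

-0.632456

√[4·1!1!2!/5! · 0!2!1!2!0!3!] = √(8/5)
  +(−1)^1/∏(1,0,1,0,0,2)! = -1/2  (running -1/2)
⟨..|..⟩ = √(8/5)·(-1/2) = -0.632456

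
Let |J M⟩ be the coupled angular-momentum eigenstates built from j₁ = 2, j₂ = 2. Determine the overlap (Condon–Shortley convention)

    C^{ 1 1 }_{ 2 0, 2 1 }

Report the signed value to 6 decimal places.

+0.547723  (= +√(3/10))

√[3·3!1!1!/6! · 2!2!3!1!2!0!] = √(6/5)
  +(−1)^2/∏(2,1,0,1,1,0)! = 1/2  (running 1/2)
⟨..|..⟩ = √(6/5)·(1/2) = +0.547723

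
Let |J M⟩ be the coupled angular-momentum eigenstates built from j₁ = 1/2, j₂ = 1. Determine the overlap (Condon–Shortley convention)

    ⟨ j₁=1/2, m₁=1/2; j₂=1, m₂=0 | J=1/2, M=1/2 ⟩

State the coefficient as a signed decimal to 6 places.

+√(1/3) = +0.577350

√[2·1!0!1!/3! · 1!0!1!1!1!0!] = √(1/3)
  +(−1)^0/∏(0,1,0,1,0,0)! = 1  (running 1)
⟨..|..⟩ = √(1/3)·(1) = +0.577350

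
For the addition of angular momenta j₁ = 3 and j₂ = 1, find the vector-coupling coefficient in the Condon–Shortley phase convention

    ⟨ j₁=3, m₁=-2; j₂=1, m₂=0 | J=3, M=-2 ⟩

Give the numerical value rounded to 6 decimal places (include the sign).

triangle: 1!·5!·1!/8! = 120/40320
(j±m)!: 1!·5!·1!·1!·1!·5! = 14400
prefactor² = (2J+1)·Δ·N² = 300
  k=0: +1/(0!·1!·5!·1!·0!·0!) = 1/120
  k=1: −1/(1!·0!·4!·0!·1!·1!) = -1/24
Σ = -1/30  ⇒  CG² = 300·(-1/30)² = 1/3
CG = −√(1/3) = -0.577350

-0.577350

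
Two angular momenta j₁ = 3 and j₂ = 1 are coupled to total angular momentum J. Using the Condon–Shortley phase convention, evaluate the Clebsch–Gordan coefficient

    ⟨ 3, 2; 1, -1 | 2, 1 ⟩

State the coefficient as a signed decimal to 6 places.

+0.690066

√[5·2!4!0!/7! · 5!1!0!2!3!1!] = √(480/7)
  +(−1)^0/∏(0,2,1,0,3,0)! = 1/12  (running 1/12)
⟨..|..⟩ = √(480/7)·(1/12) = +0.690066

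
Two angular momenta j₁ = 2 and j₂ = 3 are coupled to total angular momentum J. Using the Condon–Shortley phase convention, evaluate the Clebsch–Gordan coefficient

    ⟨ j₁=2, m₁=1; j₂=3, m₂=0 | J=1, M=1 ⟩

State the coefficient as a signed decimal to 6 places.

−√(3/35) ≈ -0.292770

j₁+j₂−J=4  J+j₁−j₂=0  J−j₁+j₂=2  j₁+j₂+J+1=7
(j₁±m₁, j₂±m₂, J±M) = (3,1,3,3,2,0)
P² = 432/35
sum k=1..1:
  [1] −1/12 = -1/12
S = -1/12
C² = P²·S² = 3/35 ; C = -0.292770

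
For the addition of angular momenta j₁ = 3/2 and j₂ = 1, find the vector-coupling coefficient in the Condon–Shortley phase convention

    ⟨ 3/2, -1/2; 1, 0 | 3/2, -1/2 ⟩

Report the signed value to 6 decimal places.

−√(1/15) = -0.258199

triangle: 1!×2!×1!/5! = 2/120
(j±m)!: 1!×2!×1!×1!×1!×2! = 4
prefactor² = (2J+1)×Δ×N² = 4/15
  k=0: +1/(0!×1!×2!×1!×0!×0!) = 1/2
  k=1: −1/(1!×0!×1!×0!×1!×1!) = -1
Σ = -1/2  ⇒  CG² = 4/15×(-1/2)² = 1/15
CG = −√(1/15) = -0.258199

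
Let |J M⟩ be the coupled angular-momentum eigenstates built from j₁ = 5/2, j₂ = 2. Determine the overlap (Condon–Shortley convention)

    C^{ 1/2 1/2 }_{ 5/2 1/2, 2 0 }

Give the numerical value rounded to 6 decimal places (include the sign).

+0.447214  (= +√(1/5))

triangle: 4!×1!×0!/6! = 24/720
(j±m)!: 3!×2!×2!×2!×1!×0! = 48
prefactor² = (2J+1)×Δ×N² = 16/5
  k=2: +1/(2!×2!×0!×0!×1!×0!) = 1/4
Σ = 1/4  ⇒  CG² = 16/5×1/4² = 1/5
CG = +√(1/5) = +0.447214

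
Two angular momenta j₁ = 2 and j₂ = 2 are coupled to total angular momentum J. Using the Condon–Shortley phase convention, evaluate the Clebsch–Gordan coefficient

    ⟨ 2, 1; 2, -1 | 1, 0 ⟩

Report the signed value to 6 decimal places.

−√(1/10) = -0.316228

j₁+j₂−J=3  J+j₁−j₂=1  J−j₁+j₂=1  j₁+j₂+J+1=6
(j₁±m₁, j₂±m₂, J±M) = (3,1,1,3,1,1)
P² = 9/10
sum k=0..1:
  [0] +1/6 = 1/6
  [1] −1/2 = -1/2
S = -1/3
C² = P²·S² = 1/10 ; C = -0.316228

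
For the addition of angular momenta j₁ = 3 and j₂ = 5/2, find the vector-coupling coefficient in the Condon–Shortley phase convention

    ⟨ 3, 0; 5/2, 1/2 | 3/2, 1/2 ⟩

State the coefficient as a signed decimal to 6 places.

+0.338062

triangle: 4!*2!*1!/8! = 48/40320
(j±m)!: 3!*3!*3!*2!*2!*1! = 864
prefactor² = (2J+1)*Δ*N² = 144/35
  k=2: +1/(2!*2!*1!*1!*1!*0!) = 1/4
  k=3: −1/(3!*1!*0!*0!*2!*1!) = -1/12
Σ = 1/6  ⇒  CG² = 144/35*1/6² = 4/35
CG = +√(4/35) = +0.338062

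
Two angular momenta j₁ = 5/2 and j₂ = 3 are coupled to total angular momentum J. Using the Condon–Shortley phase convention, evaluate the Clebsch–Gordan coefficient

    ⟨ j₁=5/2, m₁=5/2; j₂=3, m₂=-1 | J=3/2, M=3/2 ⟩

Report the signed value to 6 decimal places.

triangle: 4!*1!*2!/8! = 48/40320
(j±m)!: 5!*0!*2!*4!*3!*0! = 34560
prefactor² = (2J+1)*Δ*N² = 1152/7
  k=0: +1/(0!*4!*0!*2!*1!*0!) = 1/48
Σ = 1/48  ⇒  CG² = 1152/7*1/48² = 1/14
CG = +√(1/14) = +0.267261

+0.267261  (= +√(1/14))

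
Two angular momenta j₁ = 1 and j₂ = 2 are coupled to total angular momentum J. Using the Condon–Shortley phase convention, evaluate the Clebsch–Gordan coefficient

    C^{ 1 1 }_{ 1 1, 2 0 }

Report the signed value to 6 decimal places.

+0.316228  (= +√(1/10))

√[3·2!0!2!/5! · 2!0!2!2!2!0!] = √(8/5)
  +(−1)^0/∏(0,2,0,2,0,0)! = 1/4  (running 1/4)
⟨..|..⟩ = √(8/5)·(1/4) = +0.316228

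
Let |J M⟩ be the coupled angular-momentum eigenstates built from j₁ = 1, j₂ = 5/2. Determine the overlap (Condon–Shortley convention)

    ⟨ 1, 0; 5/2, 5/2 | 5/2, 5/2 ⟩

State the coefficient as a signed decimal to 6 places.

-0.845154

√[6·1!1!4!/7! · 1!1!5!0!5!0!] = √(2880/7)
  +(−1)^1/∏(1,0,0,4,1,0)! = -1/24  (running -1/24)
⟨..|..⟩ = √(2880/7)·(-1/24) = -0.845154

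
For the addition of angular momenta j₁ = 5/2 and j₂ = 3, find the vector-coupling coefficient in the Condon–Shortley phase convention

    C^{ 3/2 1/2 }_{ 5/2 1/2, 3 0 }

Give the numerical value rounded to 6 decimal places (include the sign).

triangle: 4!×1!×2!/8! = 48/40320
(j±m)!: 3!×2!×3!×3!×2!×1! = 864
prefactor² = (2J+1)×Δ×N² = 144/35
  k=1: −1/(1!×3!×1!×2!×0!×0!) = -1/12
  k=2: +1/(2!×2!×0!×1!×1!×1!) = 1/4
Σ = 1/6  ⇒  CG² = 144/35×1/6² = 4/35
CG = +√(4/35) = +0.338062

+√(4/35) = +0.338062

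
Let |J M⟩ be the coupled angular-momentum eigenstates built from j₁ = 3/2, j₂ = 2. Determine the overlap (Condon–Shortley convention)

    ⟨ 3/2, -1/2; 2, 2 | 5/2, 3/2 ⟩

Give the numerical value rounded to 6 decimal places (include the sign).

-0.676123  (= −√(16/35))

triangle: 1!*2!*3!/7! = 12/5040
(j±m)!: 1!*2!*4!*0!*4!*1! = 1152
prefactor² = (2J+1)*Δ*N² = 576/35
  k=1: −1/(1!*0!*1!*3!*1!*0!) = -1/6
Σ = -1/6  ⇒  CG² = 576/35*(-1/6)² = 16/35
CG = −√(16/35) = -0.676123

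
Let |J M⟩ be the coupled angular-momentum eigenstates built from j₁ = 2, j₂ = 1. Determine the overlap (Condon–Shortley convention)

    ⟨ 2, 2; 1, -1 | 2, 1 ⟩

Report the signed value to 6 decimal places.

+0.577350

triangle: 1!*3!*1!/6! = 6/720
(j±m)!: 4!*0!*0!*2!*3!*1! = 288
prefactor² = (2J+1)*Δ*N² = 12
  k=0: +1/(0!*1!*0!*0!*3!*1!) = 1/6
Σ = 1/6  ⇒  CG² = 12*1/6² = 1/3
CG = +√(1/3) = +0.577350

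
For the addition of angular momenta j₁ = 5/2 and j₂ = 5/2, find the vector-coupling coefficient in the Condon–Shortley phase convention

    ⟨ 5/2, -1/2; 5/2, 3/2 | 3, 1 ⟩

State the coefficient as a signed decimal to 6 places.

+√(1/30) = +0.182574

√[7·2!3!3!/9! · 2!3!4!1!4!2!] = √(96/5)
  +(−1)^1/∏(1,1,2,3,1,0)! = -1/12  (running -1/12)
  +(−1)^2/∏(2,0,1,2,2,1)! = 1/8  (running 1/24)
⟨..|..⟩ = √(96/5)·(1/24) = +0.182574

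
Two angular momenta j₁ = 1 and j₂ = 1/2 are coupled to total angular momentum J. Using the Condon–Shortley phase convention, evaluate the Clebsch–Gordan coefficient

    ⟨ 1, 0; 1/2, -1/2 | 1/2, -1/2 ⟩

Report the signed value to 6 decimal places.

+√(1/3) ≈ +0.577350

triangle: 1!*1!*0!/3! = 1/6
(j±m)!: 1!*1!*0!*1!*0!*1! = 1
prefactor² = (2J+1)*Δ*N² = 1/3
  k=0: +1/(0!*1!*1!*0!*0!*0!) = 1
Σ = 1  ⇒  CG² = 1/3*1² = 1/3
CG = +√(1/3) = +0.577350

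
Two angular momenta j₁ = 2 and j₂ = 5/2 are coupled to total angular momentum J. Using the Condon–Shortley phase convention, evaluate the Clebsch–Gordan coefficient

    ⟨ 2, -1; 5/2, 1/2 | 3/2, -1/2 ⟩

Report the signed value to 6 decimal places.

j₁+j₂−J=3  J+j₁−j₂=1  J−j₁+j₂=2  j₁+j₂+J+1=7
(j₁±m₁, j₂±m₂, J±M) = (1,3,3,2,1,2)
P² = 48/35
sum k=2..3:
  [2] +1/2 = 1/2
  [3] −1/12 = -1/12
S = 5/12
C² = P²·S² = 5/21 ; C = +0.487950

+√(5/21) ≈ +0.487950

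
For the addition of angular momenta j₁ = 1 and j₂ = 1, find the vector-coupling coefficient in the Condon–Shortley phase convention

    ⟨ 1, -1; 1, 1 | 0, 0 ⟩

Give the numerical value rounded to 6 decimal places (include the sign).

triangle: 2!×0!×0!/3! = 2/6
(j±m)!: 0!×2!×2!×0!×0!×0! = 4
prefactor² = (2J+1)×Δ×N² = 4/3
  k=2: +1/(2!×0!×0!×0!×0!×0!) = 1/2
Σ = 1/2  ⇒  CG² = 4/3×1/2² = 1/3
CG = +√(1/3) = +0.577350

+0.577350  (= +√(1/3))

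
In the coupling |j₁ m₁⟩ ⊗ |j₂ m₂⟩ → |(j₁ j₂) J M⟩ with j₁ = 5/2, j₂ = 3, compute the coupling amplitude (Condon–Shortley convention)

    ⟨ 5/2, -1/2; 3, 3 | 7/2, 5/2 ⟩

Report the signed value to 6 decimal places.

+√(3/7) = +0.654654

√[8·2!3!4!/10! · 2!3!6!0!6!1!] = √(27648/7)
  +(−1)^2/∏(2,0,1,4,2,0)! = 1/96  (running 1/96)
⟨..|..⟩ = √(27648/7)·(1/96) = +0.654654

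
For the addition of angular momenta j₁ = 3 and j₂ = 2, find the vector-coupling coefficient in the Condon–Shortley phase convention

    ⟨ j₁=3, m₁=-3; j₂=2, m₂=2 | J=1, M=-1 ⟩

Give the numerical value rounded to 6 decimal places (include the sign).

√[3·4!2!0!/7! · 0!6!4!0!0!2!] = √(6912/7)
  +(−1)^4/∏(4,0,2,0,0,0)! = 1/48  (running 1/48)
⟨..|..⟩ = √(6912/7)·(1/48) = +0.654654

+√(3/7) ≈ +0.654654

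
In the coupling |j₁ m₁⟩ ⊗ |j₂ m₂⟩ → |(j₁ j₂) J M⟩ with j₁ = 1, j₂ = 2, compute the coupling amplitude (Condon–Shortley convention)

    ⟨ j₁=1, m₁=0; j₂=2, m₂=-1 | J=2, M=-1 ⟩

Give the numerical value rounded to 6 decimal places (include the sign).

+0.408248

triangle: 1!×1!×3!/6! = 6/720
(j±m)!: 1!×1!×1!×3!×1!×3! = 36
prefactor² = (2J+1)×Δ×N² = 3/2
  k=0: +1/(0!×1!×1!×1!×0!×2!) = 1/2
  k=1: −1/(1!×0!×0!×0!×1!×3!) = -1/6
Σ = 1/3  ⇒  CG² = 3/2×1/3² = 1/6
CG = +√(1/6) = +0.408248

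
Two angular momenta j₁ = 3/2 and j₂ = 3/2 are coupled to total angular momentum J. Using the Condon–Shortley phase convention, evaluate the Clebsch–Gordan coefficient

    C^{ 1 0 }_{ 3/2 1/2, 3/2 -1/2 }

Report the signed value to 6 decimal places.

triangle: 2!·1!·1!/5! = 2/120
(j±m)!: 2!·1!·1!·2!·1!·1! = 4
prefactor² = (2J+1)·Δ·N² = 1/5
  k=0: +1/(0!·2!·1!·1!·0!·0!) = 1/2
  k=1: −1/(1!·1!·0!·0!·1!·1!) = -1
Σ = -1/2  ⇒  CG² = 1/5·(-1/2)² = 1/20
CG = −√(1/20) = -0.223607

-0.223607  (= −√(1/20))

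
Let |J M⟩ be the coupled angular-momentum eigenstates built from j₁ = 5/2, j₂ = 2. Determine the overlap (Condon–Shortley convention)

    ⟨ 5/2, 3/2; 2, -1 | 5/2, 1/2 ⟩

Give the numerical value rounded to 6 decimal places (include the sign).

√[6·2!3!2!/8! · 4!1!1!3!3!2!] = √(216/35)
  +(−1)^0/∏(0,2,1,1,2,1)! = 1/4  (running 1/4)
  +(−1)^1/∏(1,1,0,0,3,2)! = -1/12  (running 1/6)
⟨..|..⟩ = √(216/35)·(1/6) = +0.414039

+0.414039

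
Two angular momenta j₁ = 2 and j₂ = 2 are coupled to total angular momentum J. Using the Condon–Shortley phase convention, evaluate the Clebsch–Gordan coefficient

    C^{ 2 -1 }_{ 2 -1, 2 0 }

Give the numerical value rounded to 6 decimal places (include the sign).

triangle: 2!×2!×2!/7! = 8/5040
(j±m)!: 1!×3!×2!×2!×1!×3! = 144
prefactor² = (2J+1)×Δ×N² = 8/7
  k=1: −1/(1!×1!×2!×1!×0!×1!) = -1/2
  k=2: +1/(2!×0!×1!×0!×1!×2!) = 1/4
Σ = -1/4  ⇒  CG² = 8/7×(-1/4)² = 1/14
CG = −√(1/14) = -0.267261

-0.267261  (= −√(1/14))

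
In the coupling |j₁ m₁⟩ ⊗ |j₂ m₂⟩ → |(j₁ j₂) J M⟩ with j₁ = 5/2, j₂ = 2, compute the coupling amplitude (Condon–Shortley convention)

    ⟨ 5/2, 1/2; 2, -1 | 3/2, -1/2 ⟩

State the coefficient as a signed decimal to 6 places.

triangle: 3!×2!×1!/7! = 12/5040
(j±m)!: 3!×2!×1!×3!×1!×2! = 144
prefactor² = (2J+1)×Δ×N² = 48/35
  k=0: +1/(0!×3!×2!×1!×0!×0!) = 1/12
  k=1: −1/(1!×2!×1!×0!×1!×1!) = -1/2
Σ = -5/12  ⇒  CG² = 48/35×(-5/12)² = 5/21
CG = −√(5/21) = -0.487950

-0.487950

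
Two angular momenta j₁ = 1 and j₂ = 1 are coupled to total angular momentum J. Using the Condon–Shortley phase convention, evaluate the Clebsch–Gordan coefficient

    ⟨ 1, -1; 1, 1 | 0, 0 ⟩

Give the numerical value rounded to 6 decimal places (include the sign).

+0.577350

j₁+j₂−J=2  J+j₁−j₂=0  J−j₁+j₂=0  j₁+j₂+J+1=3
(j₁±m₁, j₂±m₂, J±M) = (0,2,2,0,0,0)
P² = 4/3
sum k=2..2:
  [2] +1/2 = 1/2
S = 1/2
C² = P²·S² = 1/3 ; C = +0.577350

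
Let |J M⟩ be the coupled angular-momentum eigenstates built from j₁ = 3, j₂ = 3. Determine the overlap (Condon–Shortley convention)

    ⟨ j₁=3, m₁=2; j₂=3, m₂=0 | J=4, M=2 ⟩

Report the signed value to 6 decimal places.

j₁+j₂−J=2  J+j₁−j₂=4  J−j₁+j₂=4  j₁+j₂+J+1=11
(j₁±m₁, j₂±m₂, J±M) = (5,1,3,3,6,2)
P² = 124416/77
sum k=0..1:
  [0] +1/72 = 1/72
  [1] −1/96 = -1/96
S = 1/288
C² = P²·S² = 3/154 ; C = +0.139573

+0.139573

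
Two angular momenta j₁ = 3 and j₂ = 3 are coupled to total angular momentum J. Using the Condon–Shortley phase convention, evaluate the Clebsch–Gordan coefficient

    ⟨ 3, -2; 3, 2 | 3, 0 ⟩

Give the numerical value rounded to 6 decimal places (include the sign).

-0.408248

j₁+j₂−J=3  J+j₁−j₂=3  J−j₁+j₂=3  j₁+j₂+J+1=10
(j₁±m₁, j₂±m₂, J±M) = (1,5,5,1,3,3)
P² = 216
sum k=2..3:
  [2] +1/72 = 1/72
  [3] −1/24 = -1/24
S = -1/36
C² = P²·S² = 1/6 ; C = -0.408248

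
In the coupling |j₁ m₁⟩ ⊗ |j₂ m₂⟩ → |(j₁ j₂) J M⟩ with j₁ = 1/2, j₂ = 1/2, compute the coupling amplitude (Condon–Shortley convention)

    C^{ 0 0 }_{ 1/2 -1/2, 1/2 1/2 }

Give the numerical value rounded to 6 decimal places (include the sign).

-0.707107  (= −√(1/2))

j₁+j₂−J=1  J+j₁−j₂=0  J−j₁+j₂=0  j₁+j₂+J+1=2
(j₁±m₁, j₂±m₂, J±M) = (0,1,1,0,0,0)
P² = 1/2
sum k=1..1:
  [1] −1/1 = -1
S = -1
C² = P²·S² = 1/2 ; C = -0.707107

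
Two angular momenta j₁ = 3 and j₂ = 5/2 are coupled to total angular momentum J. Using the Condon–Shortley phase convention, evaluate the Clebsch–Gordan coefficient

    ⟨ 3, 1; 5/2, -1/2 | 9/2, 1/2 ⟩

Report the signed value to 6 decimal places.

+√(160/693) = +0.480500

triangle: 1!*5!*4!/11! = 2880/39916800
(j±m)!: 4!*2!*2!*3!*5!*4! = 1658880
prefactor² = (2J+1)*Δ*N² = 92160/77
  k=0: +1/(0!*1!*2!*2!*3!*2!) = 1/48
  k=1: −1/(1!*0!*1!*1!*4!*3!) = -1/144
Σ = 1/72  ⇒  CG² = 92160/77*1/72² = 160/693
CG = +√(160/693) = +0.480500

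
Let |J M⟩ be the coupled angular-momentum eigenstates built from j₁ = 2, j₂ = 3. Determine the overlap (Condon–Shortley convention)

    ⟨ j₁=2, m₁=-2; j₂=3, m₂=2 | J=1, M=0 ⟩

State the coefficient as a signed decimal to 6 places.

√[3·4!0!2!/7! · 0!4!5!1!1!1!] = √(576/7)
  +(−1)^4/∏(4,0,0,1,0,1)! = 1/24  (running 1/24)
⟨..|..⟩ = √(576/7)·(1/24) = +0.377964

+0.377964  (= +√(1/7))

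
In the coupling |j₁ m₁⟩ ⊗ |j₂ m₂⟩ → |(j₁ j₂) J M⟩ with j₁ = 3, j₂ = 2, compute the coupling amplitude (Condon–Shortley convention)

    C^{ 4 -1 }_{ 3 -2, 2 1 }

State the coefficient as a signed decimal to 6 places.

j₁+j₂−J=1  J+j₁−j₂=5  J−j₁+j₂=3  j₁+j₂+J+1=10
(j₁±m₁, j₂±m₂, J±M) = (1,5,3,1,3,5)
P² = 6480/7
sum k=0..1:
  [0] +1/720 = 1/720
  [1] −1/48 = -1/48
S = -7/360
C² = P²·S² = 7/20 ; C = -0.591608

-0.591608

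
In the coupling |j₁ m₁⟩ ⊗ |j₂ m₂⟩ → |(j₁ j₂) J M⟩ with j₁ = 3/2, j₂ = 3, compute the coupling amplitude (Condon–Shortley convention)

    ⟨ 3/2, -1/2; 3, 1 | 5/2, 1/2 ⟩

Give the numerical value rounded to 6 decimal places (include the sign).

j₁+j₂−J=2  J+j₁−j₂=1  J−j₁+j₂=4  j₁+j₂+J+1=8
(j₁±m₁, j₂±m₂, J±M) = (1,2,4,2,3,2)
P² = 288/35
sum k=1..2:
  [1] −1/6 = -1/6
  [2] +1/8 = 1/8
S = -1/24
C² = P²·S² = 1/70 ; C = -0.119523

−√(1/70) ≈ -0.119523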